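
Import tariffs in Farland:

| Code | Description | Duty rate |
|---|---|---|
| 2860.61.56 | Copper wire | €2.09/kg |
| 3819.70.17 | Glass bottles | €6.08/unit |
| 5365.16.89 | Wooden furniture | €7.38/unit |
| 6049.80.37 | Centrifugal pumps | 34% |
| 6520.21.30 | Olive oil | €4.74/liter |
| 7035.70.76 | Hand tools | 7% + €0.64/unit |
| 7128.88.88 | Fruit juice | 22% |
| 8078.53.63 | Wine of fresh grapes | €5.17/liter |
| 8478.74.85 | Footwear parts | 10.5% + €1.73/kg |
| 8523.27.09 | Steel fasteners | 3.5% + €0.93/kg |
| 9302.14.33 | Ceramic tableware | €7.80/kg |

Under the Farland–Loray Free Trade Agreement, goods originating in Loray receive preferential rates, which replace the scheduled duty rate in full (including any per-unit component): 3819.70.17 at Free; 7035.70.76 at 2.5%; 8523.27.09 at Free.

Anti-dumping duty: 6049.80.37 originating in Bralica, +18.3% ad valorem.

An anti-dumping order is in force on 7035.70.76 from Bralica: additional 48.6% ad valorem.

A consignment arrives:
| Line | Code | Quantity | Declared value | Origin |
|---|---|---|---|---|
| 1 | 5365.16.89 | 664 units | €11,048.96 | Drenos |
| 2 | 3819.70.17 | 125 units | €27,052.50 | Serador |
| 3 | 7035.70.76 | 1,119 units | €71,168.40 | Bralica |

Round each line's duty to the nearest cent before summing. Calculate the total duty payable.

Line 1 (5365.16.89, Drenos, 664 units, €11,048.96):
Base rate for 5365.16.89 is €7.38/unit.
Duty = 664 × €7.38 = €4,900.32.
Line 2 (3819.70.17, Serador, 125 units, €27,052.50):
Base rate for 3819.70.17 is €6.08/unit.
3819.70.17 has an FTA preferential rate, but origin Serador is not Loray; base rate stands.
Duty = 125 × €6.08 = €760.00.
Line 3 (7035.70.76, Bralica, 1,119 units, €71,168.40):
Base rate for 7035.70.76 is 7% + €0.64/unit.
7035.70.76 has an FTA preferential rate, but origin Bralica is not Loray; base rate stands.
Additional duty on 7035.70.76 from Bralica: +48.6%. Applied ad valorem rate: 7% + 48.6% = 55.6%.
Duty = €71,168.40 × 55.6% + 1,119 × €0.64 = €40,285.79.
Total = €4,900.32 + €760.00 + €40,285.79 = €45,946.11.

€45,946.11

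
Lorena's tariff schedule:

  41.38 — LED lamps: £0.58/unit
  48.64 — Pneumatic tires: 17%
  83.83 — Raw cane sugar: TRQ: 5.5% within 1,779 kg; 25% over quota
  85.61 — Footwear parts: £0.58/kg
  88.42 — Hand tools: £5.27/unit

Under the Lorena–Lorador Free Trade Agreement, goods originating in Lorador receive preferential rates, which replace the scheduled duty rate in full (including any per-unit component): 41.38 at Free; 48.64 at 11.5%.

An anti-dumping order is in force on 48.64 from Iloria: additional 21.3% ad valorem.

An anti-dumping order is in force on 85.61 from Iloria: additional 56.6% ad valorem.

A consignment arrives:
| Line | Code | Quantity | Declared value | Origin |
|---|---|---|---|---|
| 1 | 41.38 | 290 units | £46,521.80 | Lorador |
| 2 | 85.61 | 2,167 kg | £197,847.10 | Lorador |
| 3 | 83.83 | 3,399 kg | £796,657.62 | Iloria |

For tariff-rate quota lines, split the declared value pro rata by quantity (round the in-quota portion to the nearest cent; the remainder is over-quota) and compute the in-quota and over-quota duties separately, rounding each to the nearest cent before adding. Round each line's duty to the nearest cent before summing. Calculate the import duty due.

Line 1 (41.38, Lorador, 290 units, £46,521.80):
Base rate for 41.38 is £0.58/unit.
Origin Lorador qualifies under the Lorena–Lorador agreement and 41.38 is covered: preferential rate Free applies instead.
Duty = £46,521.80 × 0% = £0.00.
Line 2 (85.61, Lorador, 2,167 kg, £197,847.10):
Base rate for 85.61 is £0.58/kg.
Origin Lorador is the FTA partner but 85.61 is not on the preference list; base rate stands.
The additional-duty order on 85.61 targets Iloria, not Lorador; it does not apply.
Duty = 2,167 × £0.58 = £1,256.86.
Line 3 (83.83, Iloria, 3,399 kg, £796,657.62):
Code 83.83 is under a tariff-rate quota (threshold 1,779 kg). In-quota: 1,779 kg at 5.5%; over-quota: 1,620 kg at 25%.
Pro-rata value split: in-quota = £796,657.62 × 1,779/3,399 = £416,962.02; over-quota = £796,657.62 − £416,962.02 = £379,695.60.
In-quota duty = £416,962.02 × 5.5% = £22,932.91. Over-quota duty = £379,695.60 × 25% = £94,923.90.
Line duty = £22,932.91 + £94,923.90 = £117,856.81.
Total = £0.00 + £1,256.86 + £117,856.81 = £119,113.67.

£119,113.67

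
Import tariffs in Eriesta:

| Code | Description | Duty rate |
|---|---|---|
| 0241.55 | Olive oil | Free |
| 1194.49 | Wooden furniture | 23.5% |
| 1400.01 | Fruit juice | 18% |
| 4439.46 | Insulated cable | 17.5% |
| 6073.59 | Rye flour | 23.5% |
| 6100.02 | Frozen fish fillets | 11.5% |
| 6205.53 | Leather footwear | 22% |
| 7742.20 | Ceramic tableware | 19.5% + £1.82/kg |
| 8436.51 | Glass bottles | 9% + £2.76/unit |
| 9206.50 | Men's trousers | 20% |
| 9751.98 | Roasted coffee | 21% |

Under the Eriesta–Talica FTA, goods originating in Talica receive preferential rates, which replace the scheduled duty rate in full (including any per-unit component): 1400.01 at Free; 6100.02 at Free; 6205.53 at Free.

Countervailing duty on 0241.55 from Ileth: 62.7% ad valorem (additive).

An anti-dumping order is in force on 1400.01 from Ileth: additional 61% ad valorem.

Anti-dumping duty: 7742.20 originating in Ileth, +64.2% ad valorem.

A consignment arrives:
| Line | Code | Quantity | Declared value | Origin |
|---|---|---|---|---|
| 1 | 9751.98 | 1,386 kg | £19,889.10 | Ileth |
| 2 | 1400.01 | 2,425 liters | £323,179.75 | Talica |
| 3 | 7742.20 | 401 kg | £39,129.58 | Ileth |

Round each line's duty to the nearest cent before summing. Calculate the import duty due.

Line 1 (9751.98, Ileth, 1,386 kg, £19,889.10):
Base rate for 9751.98 is 21%.
Duty = £19,889.10 × 21% = £4,176.71.
Line 2 (1400.01, Talica, 2,425 liters, £323,179.75):
Base rate for 1400.01 is 18%.
Origin Talica qualifies under the Eriesta–Talica agreement and 1400.01 is covered: preferential rate Free applies instead.
The additional-duty order on 1400.01 targets Ileth, not Talica; it does not apply.
Duty = £323,179.75 × 0% = £0.00.
Line 3 (7742.20, Ileth, 401 kg, £39,129.58):
Base rate for 7742.20 is 19.5% + £1.82/kg.
Additional duty on 7742.20 from Ileth: +64.2%. Applied ad valorem rate: 19.5% + 64.2% = 83.7%.
Duty = £39,129.58 × 83.7% + 401 × £1.82 = £33,481.28.
Total = £4,176.71 + £0.00 + £33,481.28 = £37,657.99.

£37,657.99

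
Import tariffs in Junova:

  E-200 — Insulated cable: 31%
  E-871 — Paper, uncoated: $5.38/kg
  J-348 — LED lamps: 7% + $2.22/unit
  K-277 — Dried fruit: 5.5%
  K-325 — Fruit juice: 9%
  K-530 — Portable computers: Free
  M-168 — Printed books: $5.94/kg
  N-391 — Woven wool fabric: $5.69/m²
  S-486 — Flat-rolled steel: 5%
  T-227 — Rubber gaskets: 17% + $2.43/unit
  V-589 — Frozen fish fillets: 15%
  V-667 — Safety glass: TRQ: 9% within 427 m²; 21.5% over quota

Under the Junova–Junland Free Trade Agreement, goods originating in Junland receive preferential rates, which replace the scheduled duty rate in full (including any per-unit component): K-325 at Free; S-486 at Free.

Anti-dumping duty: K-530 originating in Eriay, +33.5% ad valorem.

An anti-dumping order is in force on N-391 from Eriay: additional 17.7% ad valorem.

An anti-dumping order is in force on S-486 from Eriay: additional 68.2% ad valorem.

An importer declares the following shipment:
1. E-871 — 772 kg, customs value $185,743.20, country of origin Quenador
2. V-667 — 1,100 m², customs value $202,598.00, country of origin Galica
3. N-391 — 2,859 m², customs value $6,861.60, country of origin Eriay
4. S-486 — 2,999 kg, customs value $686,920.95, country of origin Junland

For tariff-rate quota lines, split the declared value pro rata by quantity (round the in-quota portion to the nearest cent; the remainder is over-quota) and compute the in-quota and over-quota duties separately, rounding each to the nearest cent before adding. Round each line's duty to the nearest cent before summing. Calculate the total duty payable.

$55,363.54

Line 1 (E-871, Quenador, 772 kg, $185,743.20):
Base rate for E-871 is $5.38/kg.
Duty = 772 × $5.38 = $4,153.36.
Line 2 (V-667, Galica, 1,100 m², $202,598.00):
Code V-667 is under a tariff-rate quota (threshold 427 m²). In-quota: 427 m² at 9%; over-quota: 673 m² at 21.5%.
Pro-rata value split: in-quota = $202,598.00 × 427/1,100 = $78,644.86; over-quota = $202,598.00 − $78,644.86 = $123,953.14.
In-quota duty = $78,644.86 × 9% = $7,078.04. Over-quota duty = $123,953.14 × 21.5% = $26,649.93.
Line duty = $7,078.04 + $26,649.93 = $33,727.97.
Line 3 (N-391, Eriay, 2,859 m², $6,861.60):
Base rate for N-391 is $5.69/m².
Additional duty on N-391 from Eriay: +17.7% ad valorem. Applied ad valorem rate = 17.7%.
Duty = $6,861.60 × 17.7% + 2,859 × $5.69 = $17,482.21.
Line 4 (S-486, Junland, 2,999 kg, $686,920.95):
Base rate for S-486 is 5%.
Origin Junland qualifies under the Junova–Junland agreement and S-486 is covered: preferential rate Free applies instead.
The additional-duty order on S-486 targets Eriay, not Junland; it does not apply.
Duty = $686,920.95 × 0% = $0.00.
Total = $4,153.36 + $33,727.97 + $17,482.21 + $0.00 = $55,363.54.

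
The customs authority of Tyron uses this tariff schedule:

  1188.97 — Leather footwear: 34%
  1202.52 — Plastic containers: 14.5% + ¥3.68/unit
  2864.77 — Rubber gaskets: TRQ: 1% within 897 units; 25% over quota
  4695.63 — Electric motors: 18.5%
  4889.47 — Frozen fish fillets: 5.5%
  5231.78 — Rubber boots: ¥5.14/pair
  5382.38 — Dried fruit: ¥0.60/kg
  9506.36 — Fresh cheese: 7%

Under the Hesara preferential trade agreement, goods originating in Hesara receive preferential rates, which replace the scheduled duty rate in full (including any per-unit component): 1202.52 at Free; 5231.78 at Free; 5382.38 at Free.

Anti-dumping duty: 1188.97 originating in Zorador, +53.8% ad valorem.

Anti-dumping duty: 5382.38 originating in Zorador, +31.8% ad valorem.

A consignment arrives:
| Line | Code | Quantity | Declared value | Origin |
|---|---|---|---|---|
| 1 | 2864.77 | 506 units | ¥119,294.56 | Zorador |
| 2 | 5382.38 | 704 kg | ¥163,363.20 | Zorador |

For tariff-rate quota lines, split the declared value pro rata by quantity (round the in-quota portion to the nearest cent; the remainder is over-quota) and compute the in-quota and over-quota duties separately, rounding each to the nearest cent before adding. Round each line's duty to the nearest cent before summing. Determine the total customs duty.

¥53,564.85

Line 1 (2864.77, Zorador, 506 units, ¥119,294.56):
Code 2864.77 is under a tariff-rate quota (threshold 897 units). Quantity 506 units is within the quota, so the in-quota rate 1% applies to the full value.
Duty = ¥119,294.56 × 1% = ¥1,192.95.
Line 2 (5382.38, Zorador, 704 kg, ¥163,363.20):
Base rate for 5382.38 is ¥0.60/kg.
5382.38 has an FTA preferential rate, but origin Zorador is not Hesara; base rate stands.
Additional duty on 5382.38 from Zorador: +31.8% ad valorem. Applied ad valorem rate = 31.8%.
Duty = ¥163,363.20 × 31.8% + 704 × ¥0.60 = ¥52,371.90.
Total = ¥1,192.95 + ¥52,371.90 = ¥53,564.85.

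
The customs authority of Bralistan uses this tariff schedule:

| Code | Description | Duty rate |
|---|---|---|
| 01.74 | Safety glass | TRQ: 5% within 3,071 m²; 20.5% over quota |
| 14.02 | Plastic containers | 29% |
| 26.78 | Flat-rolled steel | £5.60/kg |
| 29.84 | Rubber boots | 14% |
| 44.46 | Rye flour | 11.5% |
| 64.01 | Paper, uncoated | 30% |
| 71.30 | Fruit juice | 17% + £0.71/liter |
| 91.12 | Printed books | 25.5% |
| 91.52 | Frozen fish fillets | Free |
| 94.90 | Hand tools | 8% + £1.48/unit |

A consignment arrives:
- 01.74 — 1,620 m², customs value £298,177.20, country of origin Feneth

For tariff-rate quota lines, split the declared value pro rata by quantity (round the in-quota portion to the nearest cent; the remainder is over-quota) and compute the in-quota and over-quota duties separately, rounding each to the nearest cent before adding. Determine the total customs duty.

£14,908.86

Line 1 (01.74, Feneth, 1,620 m², £298,177.20):
Code 01.74 is under a tariff-rate quota (threshold 3,071 m²). Quantity 1,620 m² is within the quota, so the in-quota rate 5% applies to the full value.
Duty = £298,177.20 × 5% = £14,908.86.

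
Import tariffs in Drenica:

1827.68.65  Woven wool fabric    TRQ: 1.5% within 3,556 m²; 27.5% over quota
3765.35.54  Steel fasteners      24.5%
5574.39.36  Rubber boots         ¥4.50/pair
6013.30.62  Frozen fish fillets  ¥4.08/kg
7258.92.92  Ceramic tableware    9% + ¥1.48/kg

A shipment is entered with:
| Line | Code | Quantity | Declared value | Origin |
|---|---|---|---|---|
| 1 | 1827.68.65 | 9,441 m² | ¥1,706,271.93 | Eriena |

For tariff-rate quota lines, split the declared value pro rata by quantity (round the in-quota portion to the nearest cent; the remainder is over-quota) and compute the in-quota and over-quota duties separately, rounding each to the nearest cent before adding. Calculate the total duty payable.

Line 1 (1827.68.65, Eriena, 9,441 m², ¥1,706,271.93):
Code 1827.68.65 is under a tariff-rate quota (threshold 3,556 m²). In-quota: 3,556 m² at 1.5%; over-quota: 5,885 m² at 27.5%.
Pro-rata value split: in-quota = ¥1,706,271.93 × 3,556/9,441 = ¥642,675.88; over-quota = ¥1,706,271.93 − ¥642,675.88 = ¥1,063,596.05.
In-quota duty = ¥642,675.88 × 1.5% = ¥9,640.14. Over-quota duty = ¥1,063,596.05 × 27.5% = ¥292,488.91.
Line duty = ¥9,640.14 + ¥292,488.91 = ¥302,129.05.

¥302,129.05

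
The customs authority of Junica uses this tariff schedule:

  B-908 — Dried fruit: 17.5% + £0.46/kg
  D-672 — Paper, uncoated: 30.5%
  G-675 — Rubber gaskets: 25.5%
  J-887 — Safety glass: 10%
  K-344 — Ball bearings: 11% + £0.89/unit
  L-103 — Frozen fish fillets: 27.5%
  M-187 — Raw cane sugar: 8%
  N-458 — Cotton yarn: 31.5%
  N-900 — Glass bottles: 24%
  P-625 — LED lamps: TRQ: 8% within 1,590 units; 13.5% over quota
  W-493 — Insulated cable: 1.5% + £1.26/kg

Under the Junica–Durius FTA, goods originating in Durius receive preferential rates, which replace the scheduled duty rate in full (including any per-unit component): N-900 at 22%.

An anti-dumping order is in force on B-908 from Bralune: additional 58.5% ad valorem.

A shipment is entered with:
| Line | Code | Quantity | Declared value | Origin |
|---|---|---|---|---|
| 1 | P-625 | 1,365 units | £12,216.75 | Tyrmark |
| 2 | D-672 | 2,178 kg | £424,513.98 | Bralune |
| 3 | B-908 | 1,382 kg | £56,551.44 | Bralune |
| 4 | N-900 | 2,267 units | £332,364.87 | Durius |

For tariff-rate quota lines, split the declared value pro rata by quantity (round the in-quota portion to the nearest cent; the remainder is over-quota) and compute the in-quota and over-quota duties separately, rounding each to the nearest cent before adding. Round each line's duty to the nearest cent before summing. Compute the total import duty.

£247,189.18

Line 1 (P-625, Tyrmark, 1,365 units, £12,216.75):
Code P-625 is under a tariff-rate quota (threshold 1,590 units). Quantity 1,365 units is within the quota, so the in-quota rate 8% applies to the full value.
Duty = £12,216.75 × 8% = £977.34.
Line 2 (D-672, Bralune, 2,178 kg, £424,513.98):
Base rate for D-672 is 30.5%.
Duty = £424,513.98 × 30.5% = £129,476.76.
Line 3 (B-908, Bralune, 1,382 kg, £56,551.44):
Base rate for B-908 is 17.5% + £0.46/kg.
Additional duty on B-908 from Bralune: +58.5%. Applied ad valorem rate: 17.5% + 58.5% = 76%.
Duty = £56,551.44 × 76% + 1,382 × £0.46 = £43,614.81.
Line 4 (N-900, Durius, 2,267 units, £332,364.87):
Base rate for N-900 is 24%.
Origin Durius qualifies under the Junica–Durius agreement and N-900 is covered: preferential rate 22% applies instead.
Duty = £332,364.87 × 22% = £73,120.27.
Total = £977.34 + £129,476.76 + £43,614.81 + £73,120.27 = £247,189.18.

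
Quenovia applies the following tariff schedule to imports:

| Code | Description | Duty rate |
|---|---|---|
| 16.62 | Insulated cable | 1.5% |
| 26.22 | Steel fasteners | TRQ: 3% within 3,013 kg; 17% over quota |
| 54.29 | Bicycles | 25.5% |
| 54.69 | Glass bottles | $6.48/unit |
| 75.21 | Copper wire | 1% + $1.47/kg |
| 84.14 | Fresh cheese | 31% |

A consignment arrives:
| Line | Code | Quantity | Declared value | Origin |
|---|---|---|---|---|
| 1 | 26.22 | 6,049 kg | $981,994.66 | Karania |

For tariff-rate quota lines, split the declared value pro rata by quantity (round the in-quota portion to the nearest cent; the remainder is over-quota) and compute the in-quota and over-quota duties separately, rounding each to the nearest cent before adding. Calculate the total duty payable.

Line 1 (26.22, Karania, 6,049 kg, $981,994.66):
Code 26.22 is under a tariff-rate quota (threshold 3,013 kg). In-quota: 3,013 kg at 3%; over-quota: 3,036 kg at 17%.
Pro-rata value split: in-quota = $981,994.66 × 3,013/6,049 = $489,130.42; over-quota = $981,994.66 − $489,130.42 = $492,864.24.
In-quota duty = $489,130.42 × 3% = $14,673.91. Over-quota duty = $492,864.24 × 17% = $83,786.92.
Line duty = $14,673.91 + $83,786.92 = $98,460.83.

$98,460.83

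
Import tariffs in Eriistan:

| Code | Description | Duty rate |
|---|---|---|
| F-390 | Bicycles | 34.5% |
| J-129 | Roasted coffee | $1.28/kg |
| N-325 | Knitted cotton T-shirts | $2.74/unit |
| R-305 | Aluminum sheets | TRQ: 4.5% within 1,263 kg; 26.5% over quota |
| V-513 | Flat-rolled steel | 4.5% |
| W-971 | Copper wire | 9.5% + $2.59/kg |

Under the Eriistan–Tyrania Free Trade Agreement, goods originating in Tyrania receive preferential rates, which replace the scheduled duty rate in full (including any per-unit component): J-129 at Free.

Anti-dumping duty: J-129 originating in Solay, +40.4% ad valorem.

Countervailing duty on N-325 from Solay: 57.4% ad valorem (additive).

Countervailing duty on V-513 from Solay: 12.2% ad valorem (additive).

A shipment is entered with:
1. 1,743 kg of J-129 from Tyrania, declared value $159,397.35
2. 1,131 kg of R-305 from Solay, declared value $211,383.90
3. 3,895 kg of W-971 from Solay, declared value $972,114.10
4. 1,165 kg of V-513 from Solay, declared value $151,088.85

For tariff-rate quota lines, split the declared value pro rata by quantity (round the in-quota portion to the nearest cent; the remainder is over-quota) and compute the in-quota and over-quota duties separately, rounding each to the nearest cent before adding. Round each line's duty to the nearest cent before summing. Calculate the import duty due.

$137,183.01

Line 1 (J-129, Tyrania, 1,743 kg, $159,397.35):
Base rate for J-129 is $1.28/kg.
Origin Tyrania qualifies under the Eriistan–Tyrania agreement and J-129 is covered: preferential rate Free applies instead.
The additional-duty order on J-129 targets Solay, not Tyrania; it does not apply.
Duty = $159,397.35 × 0% = $0.00.
Line 2 (R-305, Solay, 1,131 kg, $211,383.90):
Code R-305 is under a tariff-rate quota (threshold 1,263 kg). Quantity 1,131 kg is within the quota, so the in-quota rate 4.5% applies to the full value.
Duty = $211,383.90 × 4.5% = $9,512.28.
Line 3 (W-971, Solay, 3,895 kg, $972,114.10):
Base rate for W-971 is 9.5% + $2.59/kg.
Duty = $972,114.10 × 9.5% + 3,895 × $2.59 = $102,438.89.
Line 4 (V-513, Solay, 1,165 kg, $151,088.85):
Base rate for V-513 is 4.5%.
Additional duty on V-513 from Solay: +12.2%. Applied ad valorem rate: 4.5% + 12.2% = 16.7%.
Duty = $151,088.85 × 16.7% = $25,231.84.
Total = $0.00 + $9,512.28 + $102,438.89 + $25,231.84 = $137,183.01.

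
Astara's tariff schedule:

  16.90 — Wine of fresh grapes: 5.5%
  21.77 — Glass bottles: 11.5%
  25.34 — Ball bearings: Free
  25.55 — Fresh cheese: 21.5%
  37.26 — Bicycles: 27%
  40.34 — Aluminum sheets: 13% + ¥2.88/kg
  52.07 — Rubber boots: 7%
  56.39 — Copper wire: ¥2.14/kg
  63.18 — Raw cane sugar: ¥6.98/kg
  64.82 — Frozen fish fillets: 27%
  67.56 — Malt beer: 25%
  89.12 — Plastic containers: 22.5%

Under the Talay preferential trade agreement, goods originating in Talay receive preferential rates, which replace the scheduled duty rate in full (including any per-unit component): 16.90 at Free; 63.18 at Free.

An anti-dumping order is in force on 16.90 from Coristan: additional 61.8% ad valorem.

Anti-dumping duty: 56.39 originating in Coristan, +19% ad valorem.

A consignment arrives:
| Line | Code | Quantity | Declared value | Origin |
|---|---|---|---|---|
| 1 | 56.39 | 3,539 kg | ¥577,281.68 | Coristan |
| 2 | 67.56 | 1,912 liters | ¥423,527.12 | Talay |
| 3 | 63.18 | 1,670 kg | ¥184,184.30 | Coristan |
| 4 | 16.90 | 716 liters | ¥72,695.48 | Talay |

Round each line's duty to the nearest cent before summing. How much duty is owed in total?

¥234,795.36

Line 1 (56.39, Coristan, 3,539 kg, ¥577,281.68):
Base rate for 56.39 is ¥2.14/kg.
Additional duty on 56.39 from Coristan: +19% ad valorem. Applied ad valorem rate = 19%.
Duty = ¥577,281.68 × 19% + 3,539 × ¥2.14 = ¥117,256.98.
Line 2 (67.56, Talay, 1,912 liters, ¥423,527.12):
Base rate for 67.56 is 25%.
Origin Talay is the FTA partner but 67.56 is not on the preference list; base rate stands.
Duty = ¥423,527.12 × 25% = ¥105,881.78.
Line 3 (63.18, Coristan, 1,670 kg, ¥184,184.30):
Base rate for 63.18 is ¥6.98/kg.
63.18 has an FTA preferential rate, but origin Coristan is not Talay; base rate stands.
Duty = 1,670 × ¥6.98 = ¥11,656.60.
Line 4 (16.90, Talay, 716 liters, ¥72,695.48):
Base rate for 16.90 is 5.5%.
Origin Talay qualifies under the Astara–Talay agreement and 16.90 is covered: preferential rate Free applies instead.
The additional-duty order on 16.90 targets Coristan, not Talay; it does not apply.
Duty = ¥72,695.48 × 0% = ¥0.00.
Total = ¥117,256.98 + ¥105,881.78 + ¥11,656.60 + ¥0.00 = ¥234,795.36.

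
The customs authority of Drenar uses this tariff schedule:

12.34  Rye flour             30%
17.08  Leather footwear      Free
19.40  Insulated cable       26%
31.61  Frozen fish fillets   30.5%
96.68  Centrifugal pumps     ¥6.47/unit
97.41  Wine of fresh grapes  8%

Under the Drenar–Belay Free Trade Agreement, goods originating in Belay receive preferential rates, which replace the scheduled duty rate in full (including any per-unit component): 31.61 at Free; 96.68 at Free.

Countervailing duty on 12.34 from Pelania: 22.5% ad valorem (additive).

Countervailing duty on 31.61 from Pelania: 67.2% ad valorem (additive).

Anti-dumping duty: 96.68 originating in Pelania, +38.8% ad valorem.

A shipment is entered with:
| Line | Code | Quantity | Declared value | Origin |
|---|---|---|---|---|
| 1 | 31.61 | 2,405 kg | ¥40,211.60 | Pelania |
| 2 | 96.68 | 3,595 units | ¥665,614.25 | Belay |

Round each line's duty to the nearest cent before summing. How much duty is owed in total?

¥39,286.73

Line 1 (31.61, Pelania, 2,405 kg, ¥40,211.60):
Base rate for 31.61 is 30.5%.
31.61 has an FTA preferential rate, but origin Pelania is not Belay; base rate stands.
Additional duty on 31.61 from Pelania: +67.2%. Applied ad valorem rate: 30.5% + 67.2% = 97.7%.
Duty = ¥40,211.60 × 97.7% = ¥39,286.73.
Line 2 (96.68, Belay, 3,595 units, ¥665,614.25):
Base rate for 96.68 is ¥6.47/unit.
Origin Belay qualifies under the Drenar–Belay agreement and 96.68 is covered: preferential rate Free applies instead.
The additional-duty order on 96.68 targets Pelania, not Belay; it does not apply.
Duty = ¥665,614.25 × 0% = ¥0.00.
Total = ¥39,286.73 + ¥0.00 = ¥39,286.73.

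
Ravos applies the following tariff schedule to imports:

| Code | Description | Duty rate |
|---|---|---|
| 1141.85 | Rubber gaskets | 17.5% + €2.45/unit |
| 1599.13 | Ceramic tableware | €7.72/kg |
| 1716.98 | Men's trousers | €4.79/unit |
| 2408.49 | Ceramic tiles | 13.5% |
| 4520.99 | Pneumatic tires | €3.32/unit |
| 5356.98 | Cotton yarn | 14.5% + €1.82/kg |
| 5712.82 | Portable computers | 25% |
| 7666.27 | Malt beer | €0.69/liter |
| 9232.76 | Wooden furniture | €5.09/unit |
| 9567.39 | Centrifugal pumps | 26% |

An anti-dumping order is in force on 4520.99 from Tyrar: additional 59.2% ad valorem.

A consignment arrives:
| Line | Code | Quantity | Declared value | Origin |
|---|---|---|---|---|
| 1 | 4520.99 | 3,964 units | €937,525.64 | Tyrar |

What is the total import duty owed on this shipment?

Line 1 (4520.99, Tyrar, 3,964 units, €937,525.64):
Base rate for 4520.99 is €3.32/unit.
Additional duty on 4520.99 from Tyrar: +59.2% ad valorem. Applied ad valorem rate = 59.2%.
Duty = €937,525.64 × 59.2% + 3,964 × €3.32 = €568,175.66.

€568,175.66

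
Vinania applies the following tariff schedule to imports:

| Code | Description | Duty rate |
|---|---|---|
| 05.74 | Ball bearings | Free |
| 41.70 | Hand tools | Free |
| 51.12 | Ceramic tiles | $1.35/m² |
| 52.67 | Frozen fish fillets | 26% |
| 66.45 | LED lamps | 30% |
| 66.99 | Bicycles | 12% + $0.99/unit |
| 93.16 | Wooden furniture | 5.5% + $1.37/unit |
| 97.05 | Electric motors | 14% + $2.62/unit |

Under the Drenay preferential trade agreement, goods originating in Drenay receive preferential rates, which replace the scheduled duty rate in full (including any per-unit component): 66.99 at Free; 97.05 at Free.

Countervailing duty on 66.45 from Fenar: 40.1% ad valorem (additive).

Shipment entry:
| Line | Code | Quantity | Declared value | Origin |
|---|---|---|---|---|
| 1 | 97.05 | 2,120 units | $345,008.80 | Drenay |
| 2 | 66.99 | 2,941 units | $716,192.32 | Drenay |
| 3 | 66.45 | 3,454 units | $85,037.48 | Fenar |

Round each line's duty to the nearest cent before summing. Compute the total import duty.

$59,611.27

Line 1 (97.05, Drenay, 2,120 units, $345,008.80):
Base rate for 97.05 is 14% + $2.62/unit.
Origin Drenay qualifies under the Vinania–Drenay agreement and 97.05 is covered: preferential rate Free applies instead.
Duty = $345,008.80 × 0% = $0.00.
Line 2 (66.99, Drenay, 2,941 units, $716,192.32):
Base rate for 66.99 is 12% + $0.99/unit.
Origin Drenay qualifies under the Vinania–Drenay agreement and 66.99 is covered: preferential rate Free applies instead.
Duty = $716,192.32 × 0% = $0.00.
Line 3 (66.45, Fenar, 3,454 units, $85,037.48):
Base rate for 66.45 is 30%.
Additional duty on 66.45 from Fenar: +40.1%. Applied ad valorem rate: 30% + 40.1% = 70.1%.
Duty = $85,037.48 × 70.1% = $59,611.27.
Total = $0.00 + $0.00 + $59,611.27 = $59,611.27.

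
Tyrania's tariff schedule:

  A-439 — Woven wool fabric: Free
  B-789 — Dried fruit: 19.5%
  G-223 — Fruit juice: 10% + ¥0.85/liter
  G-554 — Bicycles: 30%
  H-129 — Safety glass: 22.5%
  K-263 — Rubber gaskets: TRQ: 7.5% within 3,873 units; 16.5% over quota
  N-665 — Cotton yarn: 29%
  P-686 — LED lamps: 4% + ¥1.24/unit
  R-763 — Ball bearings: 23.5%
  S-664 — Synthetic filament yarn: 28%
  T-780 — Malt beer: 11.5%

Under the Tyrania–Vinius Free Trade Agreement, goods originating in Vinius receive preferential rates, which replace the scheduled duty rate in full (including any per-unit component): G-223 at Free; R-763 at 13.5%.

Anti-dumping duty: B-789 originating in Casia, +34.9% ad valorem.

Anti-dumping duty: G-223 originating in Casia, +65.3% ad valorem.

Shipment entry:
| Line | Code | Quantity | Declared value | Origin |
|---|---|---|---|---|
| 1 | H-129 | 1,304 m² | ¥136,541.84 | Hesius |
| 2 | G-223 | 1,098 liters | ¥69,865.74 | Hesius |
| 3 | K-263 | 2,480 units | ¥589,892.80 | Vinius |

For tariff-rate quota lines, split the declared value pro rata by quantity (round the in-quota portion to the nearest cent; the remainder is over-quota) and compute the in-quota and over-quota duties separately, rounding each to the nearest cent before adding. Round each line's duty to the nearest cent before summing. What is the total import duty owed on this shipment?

Line 1 (H-129, Hesius, 1,304 m², ¥136,541.84):
Base rate for H-129 is 22.5%.
Duty = ¥136,541.84 × 22.5% = ¥30,721.91.
Line 2 (G-223, Hesius, 1,098 liters, ¥69,865.74):
Base rate for G-223 is 10% + ¥0.85/liter.
G-223 has an FTA preferential rate, but origin Hesius is not Vinius; base rate stands.
The additional-duty order on G-223 targets Casia, not Hesius; it does not apply.
Duty = ¥69,865.74 × 10% + 1,098 × ¥0.85 = ¥7,919.87.
Line 3 (K-263, Vinius, 2,480 units, ¥589,892.80):
Code K-263 is under a tariff-rate quota (threshold 3,873 units). Quantity 2,480 units is within the quota, so the in-quota rate 7.5% applies to the full value.
Duty = ¥589,892.80 × 7.5% = ¥44,241.96.
Total = ¥30,721.91 + ¥7,919.87 + ¥44,241.96 = ¥82,883.74.

¥82,883.74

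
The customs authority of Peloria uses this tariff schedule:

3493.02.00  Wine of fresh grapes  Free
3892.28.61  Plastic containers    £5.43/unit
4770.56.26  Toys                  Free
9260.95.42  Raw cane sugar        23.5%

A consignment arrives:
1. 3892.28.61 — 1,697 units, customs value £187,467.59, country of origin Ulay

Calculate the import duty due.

£9,214.71

Line 1 (3892.28.61, Ulay, 1,697 units, £187,467.59):
Base rate for 3892.28.61 is £5.43/unit.
Duty = 1,697 × £5.43 = £9,214.71.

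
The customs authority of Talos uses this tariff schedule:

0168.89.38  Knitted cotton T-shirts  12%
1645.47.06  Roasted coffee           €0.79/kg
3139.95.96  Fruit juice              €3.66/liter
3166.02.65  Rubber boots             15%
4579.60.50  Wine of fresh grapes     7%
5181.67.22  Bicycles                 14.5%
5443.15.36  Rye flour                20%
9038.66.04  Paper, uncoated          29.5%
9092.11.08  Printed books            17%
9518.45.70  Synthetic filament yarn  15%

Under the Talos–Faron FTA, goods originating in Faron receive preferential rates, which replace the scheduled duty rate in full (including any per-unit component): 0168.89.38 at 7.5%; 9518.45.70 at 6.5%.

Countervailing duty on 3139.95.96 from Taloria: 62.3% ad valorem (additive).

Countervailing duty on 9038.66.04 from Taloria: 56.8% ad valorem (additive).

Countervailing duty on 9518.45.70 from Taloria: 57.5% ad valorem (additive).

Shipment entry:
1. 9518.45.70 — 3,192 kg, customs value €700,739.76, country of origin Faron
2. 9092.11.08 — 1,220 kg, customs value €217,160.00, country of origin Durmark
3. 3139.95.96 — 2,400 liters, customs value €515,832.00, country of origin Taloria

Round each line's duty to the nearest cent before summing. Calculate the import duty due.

Line 1 (9518.45.70, Faron, 3,192 kg, €700,739.76):
Base rate for 9518.45.70 is 15%.
Origin Faron qualifies under the Talos–Faron agreement and 9518.45.70 is covered: preferential rate 6.5% applies instead.
The additional-duty order on 9518.45.70 targets Taloria, not Faron; it does not apply.
Duty = €700,739.76 × 6.5% = €45,548.08.
Line 2 (9092.11.08, Durmark, 1,220 kg, €217,160.00):
Base rate for 9092.11.08 is 17%.
Duty = €217,160.00 × 17% = €36,917.20.
Line 3 (3139.95.96, Taloria, 2,400 liters, €515,832.00):
Base rate for 3139.95.96 is €3.66/liter.
Additional duty on 3139.95.96 from Taloria: +62.3% ad valorem. Applied ad valorem rate = 62.3%.
Duty = €515,832.00 × 62.3% + 2,400 × €3.66 = €330,147.34.
Total = €45,548.08 + €36,917.20 + €330,147.34 = €412,612.62.

€412,612.62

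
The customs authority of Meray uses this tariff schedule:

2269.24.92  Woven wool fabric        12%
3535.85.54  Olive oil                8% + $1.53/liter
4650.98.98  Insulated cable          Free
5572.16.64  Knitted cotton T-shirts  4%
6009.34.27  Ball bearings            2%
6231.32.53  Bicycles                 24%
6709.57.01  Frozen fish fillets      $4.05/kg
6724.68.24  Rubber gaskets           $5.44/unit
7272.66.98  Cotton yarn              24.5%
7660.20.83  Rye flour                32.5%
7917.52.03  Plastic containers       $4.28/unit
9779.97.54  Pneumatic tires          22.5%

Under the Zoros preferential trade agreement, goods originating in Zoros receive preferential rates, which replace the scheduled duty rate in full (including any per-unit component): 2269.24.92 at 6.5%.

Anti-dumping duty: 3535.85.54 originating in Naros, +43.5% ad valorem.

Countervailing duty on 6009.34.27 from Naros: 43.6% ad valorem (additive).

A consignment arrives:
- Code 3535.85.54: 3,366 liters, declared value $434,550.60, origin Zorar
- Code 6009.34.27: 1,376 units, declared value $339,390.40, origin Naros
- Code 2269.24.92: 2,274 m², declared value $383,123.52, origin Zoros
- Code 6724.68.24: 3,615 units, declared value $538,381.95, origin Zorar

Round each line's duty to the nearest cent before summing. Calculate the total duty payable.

$239,244.68

Line 1 (3535.85.54, Zorar, 3,366 liters, $434,550.60):
Base rate for 3535.85.54 is 8% + $1.53/liter.
The additional-duty order on 3535.85.54 targets Naros, not Zorar; it does not apply.
Duty = $434,550.60 × 8% + 3,366 × $1.53 = $39,914.03.
Line 2 (6009.34.27, Naros, 1,376 units, $339,390.40):
Base rate for 6009.34.27 is 2%.
Additional duty on 6009.34.27 from Naros: +43.6%. Applied ad valorem rate: 2% + 43.6% = 45.6%.
Duty = $339,390.40 × 45.6% = $154,762.02.
Line 3 (2269.24.92, Zoros, 2,274 m², $383,123.52):
Base rate for 2269.24.92 is 12%.
Origin Zoros qualifies under the Meray–Zoros agreement and 2269.24.92 is covered: preferential rate 6.5% applies instead.
Duty = $383,123.52 × 6.5% = $24,903.03.
Line 4 (6724.68.24, Zorar, 3,615 units, $538,381.95):
Base rate for 6724.68.24 is $5.44/unit.
Duty = 3,615 × $5.44 = $19,665.60.
Total = $39,914.03 + $154,762.02 + $24,903.03 + $19,665.60 = $239,244.68.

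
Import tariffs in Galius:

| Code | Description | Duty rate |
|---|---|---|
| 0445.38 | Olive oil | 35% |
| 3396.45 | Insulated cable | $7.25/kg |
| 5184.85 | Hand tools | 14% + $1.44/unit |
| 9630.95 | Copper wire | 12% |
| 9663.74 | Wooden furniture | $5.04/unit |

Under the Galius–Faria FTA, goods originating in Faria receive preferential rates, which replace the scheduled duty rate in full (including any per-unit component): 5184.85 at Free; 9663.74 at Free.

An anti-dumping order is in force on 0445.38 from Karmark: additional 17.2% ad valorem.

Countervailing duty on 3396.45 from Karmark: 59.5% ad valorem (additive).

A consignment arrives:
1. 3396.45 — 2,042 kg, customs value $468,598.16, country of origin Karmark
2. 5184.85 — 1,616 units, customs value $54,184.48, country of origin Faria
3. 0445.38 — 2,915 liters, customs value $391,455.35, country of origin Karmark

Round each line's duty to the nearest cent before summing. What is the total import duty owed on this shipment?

$497,960.10

Line 1 (3396.45, Karmark, 2,042 kg, $468,598.16):
Base rate for 3396.45 is $7.25/kg.
Additional duty on 3396.45 from Karmark: +59.5% ad valorem. Applied ad valorem rate = 59.5%.
Duty = $468,598.16 × 59.5% + 2,042 × $7.25 = $293,620.41.
Line 2 (5184.85, Faria, 1,616 units, $54,184.48):
Base rate for 5184.85 is 14% + $1.44/unit.
Origin Faria qualifies under the Galius–Faria agreement and 5184.85 is covered: preferential rate Free applies instead.
Duty = $54,184.48 × 0% = $0.00.
Line 3 (0445.38, Karmark, 2,915 liters, $391,455.35):
Base rate for 0445.38 is 35%.
Additional duty on 0445.38 from Karmark: +17.2%. Applied ad valorem rate: 35% + 17.2% = 52.2%.
Duty = $391,455.35 × 52.2% = $204,339.69.
Total = $293,620.41 + $0.00 + $204,339.69 = $497,960.10.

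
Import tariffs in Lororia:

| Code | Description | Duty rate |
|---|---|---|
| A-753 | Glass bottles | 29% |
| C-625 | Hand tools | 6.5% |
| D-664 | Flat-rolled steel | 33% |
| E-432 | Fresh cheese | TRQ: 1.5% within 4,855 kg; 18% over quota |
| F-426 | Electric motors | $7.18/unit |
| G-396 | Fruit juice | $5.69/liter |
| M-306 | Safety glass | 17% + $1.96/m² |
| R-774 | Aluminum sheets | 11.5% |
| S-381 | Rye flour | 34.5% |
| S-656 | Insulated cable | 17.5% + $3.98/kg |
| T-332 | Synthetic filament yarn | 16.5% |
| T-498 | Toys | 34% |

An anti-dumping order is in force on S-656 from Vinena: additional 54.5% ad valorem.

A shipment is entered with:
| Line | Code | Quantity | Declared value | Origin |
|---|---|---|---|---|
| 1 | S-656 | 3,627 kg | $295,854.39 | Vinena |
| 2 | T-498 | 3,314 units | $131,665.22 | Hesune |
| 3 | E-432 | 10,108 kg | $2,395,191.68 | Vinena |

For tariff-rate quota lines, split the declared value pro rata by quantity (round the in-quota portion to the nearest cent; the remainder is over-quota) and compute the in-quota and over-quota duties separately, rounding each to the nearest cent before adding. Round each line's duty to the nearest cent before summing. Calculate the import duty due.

$513,528.56

Line 1 (S-656, Vinena, 3,627 kg, $295,854.39):
Base rate for S-656 is 17.5% + $3.98/kg.
Additional duty on S-656 from Vinena: +54.5%. Applied ad valorem rate: 17.5% + 54.5% = 72%.
Duty = $295,854.39 × 72% + 3,627 × $3.98 = $227,450.62.
Line 2 (T-498, Hesune, 3,314 units, $131,665.22):
Base rate for T-498 is 34%.
Duty = $131,665.22 × 34% = $44,766.17.
Line 3 (E-432, Vinena, 10,108 kg, $2,395,191.68):
Code E-432 is under a tariff-rate quota (threshold 4,855 kg). In-quota: 4,855 kg at 1.5%; over-quota: 5,253 kg at 18%.
Pro-rata value split: in-quota = $2,395,191.68 × 4,855/10,108 = $1,150,440.80; over-quota = $2,395,191.68 − $1,150,440.80 = $1,244,750.88.
In-quota duty = $1,150,440.80 × 1.5% = $17,256.61. Over-quota duty = $1,244,750.88 × 18% = $224,055.16.
Line duty = $17,256.61 + $224,055.16 = $241,311.77.
Total = $227,450.62 + $44,766.17 + $241,311.77 = $513,528.56.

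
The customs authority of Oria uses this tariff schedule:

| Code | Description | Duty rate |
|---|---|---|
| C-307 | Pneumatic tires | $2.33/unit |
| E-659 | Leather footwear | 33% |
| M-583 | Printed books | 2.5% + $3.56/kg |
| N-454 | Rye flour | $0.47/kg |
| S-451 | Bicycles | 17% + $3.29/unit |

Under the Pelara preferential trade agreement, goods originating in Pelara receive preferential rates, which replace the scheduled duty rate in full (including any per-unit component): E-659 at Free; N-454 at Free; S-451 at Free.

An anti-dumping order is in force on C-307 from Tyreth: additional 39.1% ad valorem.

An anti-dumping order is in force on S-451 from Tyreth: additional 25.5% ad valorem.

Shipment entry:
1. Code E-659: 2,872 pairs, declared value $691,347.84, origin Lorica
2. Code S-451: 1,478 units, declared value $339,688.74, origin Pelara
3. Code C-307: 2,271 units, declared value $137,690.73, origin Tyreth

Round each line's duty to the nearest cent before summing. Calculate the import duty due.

$287,273.30

Line 1 (E-659, Lorica, 2,872 pairs, $691,347.84):
Base rate for E-659 is 33%.
E-659 has an FTA preferential rate, but origin Lorica is not Pelara; base rate stands.
Duty = $691,347.84 × 33% = $228,144.79.
Line 2 (S-451, Pelara, 1,478 units, $339,688.74):
Base rate for S-451 is 17% + $3.29/unit.
Origin Pelara qualifies under the Oria–Pelara agreement and S-451 is covered: preferential rate Free applies instead.
The additional-duty order on S-451 targets Tyreth, not Pelara; it does not apply.
Duty = $339,688.74 × 0% = $0.00.
Line 3 (C-307, Tyreth, 2,271 units, $137,690.73):
Base rate for C-307 is $2.33/unit.
Additional duty on C-307 from Tyreth: +39.1% ad valorem. Applied ad valorem rate = 39.1%.
Duty = $137,690.73 × 39.1% + 2,271 × $2.33 = $59,128.51.
Total = $228,144.79 + $0.00 + $59,128.51 = $287,273.30.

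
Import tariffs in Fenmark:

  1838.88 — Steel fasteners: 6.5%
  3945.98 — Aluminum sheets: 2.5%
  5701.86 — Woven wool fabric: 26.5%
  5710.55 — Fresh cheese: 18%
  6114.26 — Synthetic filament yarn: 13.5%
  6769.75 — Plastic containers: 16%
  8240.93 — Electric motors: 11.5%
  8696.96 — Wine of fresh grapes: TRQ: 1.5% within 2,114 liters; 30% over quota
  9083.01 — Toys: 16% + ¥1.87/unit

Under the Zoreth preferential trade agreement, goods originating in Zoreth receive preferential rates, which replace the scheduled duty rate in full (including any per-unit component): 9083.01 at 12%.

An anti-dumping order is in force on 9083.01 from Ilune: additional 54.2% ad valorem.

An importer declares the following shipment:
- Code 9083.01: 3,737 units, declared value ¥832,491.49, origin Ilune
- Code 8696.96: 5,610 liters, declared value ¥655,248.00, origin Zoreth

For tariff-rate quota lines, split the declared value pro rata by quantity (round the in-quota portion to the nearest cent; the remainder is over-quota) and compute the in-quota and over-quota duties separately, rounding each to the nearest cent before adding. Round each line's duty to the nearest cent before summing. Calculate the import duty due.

¥717,600.79

Line 1 (9083.01, Ilune, 3,737 units, ¥832,491.49):
Base rate for 9083.01 is 16% + ¥1.87/unit.
9083.01 has an FTA preferential rate, but origin Ilune is not Zoreth; base rate stands.
Additional duty on 9083.01 from Ilune: +54.2%. Applied ad valorem rate: 16% + 54.2% = 70.2%.
Duty = ¥832,491.49 × 70.2% + 3,737 × ¥1.87 = ¥591,397.22.
Line 2 (8696.96, Zoreth, 5,610 liters, ¥655,248.00):
Code 8696.96 is under a tariff-rate quota (threshold 2,114 liters). In-quota: 2,114 liters at 1.5%; over-quota: 3,496 liters at 30%.
Pro-rata value split: in-quota = ¥655,248.00 × 2,114/5,610 = ¥246,915.20; over-quota = ¥655,248.00 − ¥246,915.20 = ¥408,332.80.
In-quota duty = ¥246,915.20 × 1.5% = ¥3,703.73. Over-quota duty = ¥408,332.80 × 30% = ¥122,499.84.
Line duty = ¥3,703.73 + ¥122,499.84 = ¥126,203.57.
Total = ¥591,397.22 + ¥126,203.57 = ¥717,600.79.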